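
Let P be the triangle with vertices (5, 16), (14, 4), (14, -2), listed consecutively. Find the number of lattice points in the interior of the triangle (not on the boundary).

Using the shoelace formula, 2A = |(5·4 − 14·16) + (14·(-2) − 14·4) + (14·16 − 5·(-2))| = 54, so the area is 27.
Summing gcd(|Δx|,|Δy|) over the edges gives the boundary count: gcd(9,12) + gcd(0,6) + gcd(9,18) = 3+6+9 = 18.
By Pick's theorem A = I + B/2 − 1, so I = 27 − 18/2 + 1 = 19.

19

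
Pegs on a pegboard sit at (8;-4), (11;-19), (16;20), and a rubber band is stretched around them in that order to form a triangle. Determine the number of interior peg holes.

By the shoelace formula, twice the signed area is |[8·(-19) − 11·(-4)] + [11·20 − 16·(-19)] + [16·(-4) − 8·20]| = 192, so the area is 96.
Along each edge there are gcd(|Δx|,|Δy|)+1 lattice points, so counting each shared vertex once the boundary has gcd(3,15) + gcd(5,39) + gcd(8,24) = 3+1+8 = 12.
By Pick's theorem A = I + B/2 − 1, so I = 96 − 12/2 + 1 = 91.

91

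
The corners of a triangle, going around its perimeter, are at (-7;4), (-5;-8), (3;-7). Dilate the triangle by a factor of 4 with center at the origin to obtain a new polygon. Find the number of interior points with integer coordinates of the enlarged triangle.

777

Using the shoelace formula, 2A = |((-7)·(-8) − (-5)·4) + ((-5)·(-7) − 3·(-8)) + (3·4 − (-7)·(-7))| = 98, so the area is 49.
Summing gcd(|Δx|,|Δy|) over the edges gives the boundary count: gcd(2,12) + gcd(8,1) + gcd(10,11) = 2+1+1 = 4.
Scaling by 4 multiplies the area by 4² = 16 (so the new area is 784) and multiplies the boundary lattice-point count by 4, giving 16.
By Pick's theorem, the interior count of the dilated polygon is 784 − 16/2 + 1 = 777.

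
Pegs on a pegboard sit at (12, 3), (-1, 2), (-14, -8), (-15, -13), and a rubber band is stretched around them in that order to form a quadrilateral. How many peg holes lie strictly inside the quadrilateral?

117

Using the shoelace formula, 2A = |(12·2 − (-1)·3) + ((-1)·(-8) − (-14)·2) + ((-14)·(-13) − (-15)·(-8)) + ((-15)·3 − 12·(-13))| = 236, so the area is 118.
Summing gcd(|Δx|,|Δy|) over the edges gives the boundary count: gcd(13,1) + gcd(13,10) + gcd(1,5) + gcd(27,16) = 1+1+1+1 = 4.
By Pick's theorem A = I + B/2 − 1, so I = 118 − 4/2 + 1 = 117.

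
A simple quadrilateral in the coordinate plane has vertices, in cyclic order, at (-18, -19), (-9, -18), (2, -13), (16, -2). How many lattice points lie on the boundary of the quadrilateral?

20

Along each edge there are gcd(|Δx|,|Δy|)+1 lattice points, so counting each shared vertex once the boundary has gcd(9,1) + gcd(11,5) + gcd(14,11) + gcd(34,17) = 1+1+1+17 = 20.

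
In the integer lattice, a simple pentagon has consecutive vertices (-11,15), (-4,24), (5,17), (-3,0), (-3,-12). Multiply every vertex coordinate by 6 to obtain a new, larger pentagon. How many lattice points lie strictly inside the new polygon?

8629

By the shoelace formula, twice the signed area is |((-11)·24 − (-4)·15) + ((-4)·17 − 5·24) + (5·0 − (-3)·17) + ((-3)·(-12) − (-3)·0) + ((-3)·15 − (-11)·(-12))| = 482, so the area is 241.
Summing gcd(|Δx|,|Δy|) over the edges gives the boundary count: gcd(7,9) + gcd(9,7) + gcd(8,17) + gcd(0,12) + gcd(8,27) = 1+1+1+12+1 = 16.
Scaling by 6 multiplies the area by 6² = 36 (so the new area is 8676) and multiplies the boundary lattice-point count by 6, giving 96.
By Pick's theorem, the interior count of the dilated polygon is 8676 − 96/2 + 1 = 8629.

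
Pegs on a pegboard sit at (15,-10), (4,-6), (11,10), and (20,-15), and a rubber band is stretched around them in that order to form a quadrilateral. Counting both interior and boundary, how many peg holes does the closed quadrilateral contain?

Using the shoelace formula, 2A = |[15·(-6) − 4·(-10)] + [4·10 − 11·(-6)] + [11·(-15) − 20·10] + [20·(-10) − 15·(-15)]| = 284, so the area is 142.
Summing gcd(|Δx|,|Δy|) over the edges gives the boundary count: gcd(11,4) + gcd(7,16) + gcd(9,25) + gcd(5,5) = 1+1+1+5 = 8.
Pick's theorem gives I = A − B/2 + 1 = 142 − 8/2 + 1 = 139, so the closed region contains I + B = 139 + 8 = 147 lattice points.

147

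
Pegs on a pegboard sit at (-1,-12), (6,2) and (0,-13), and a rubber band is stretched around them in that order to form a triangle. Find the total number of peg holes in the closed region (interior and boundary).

17

Using the shoelace formula, 2A = |[(-1)·2 − 6·(-12)] + [6·(-13) − 0·2] + [0·(-12) − (-1)·(-13)]| = 21, so the area is 10.5.
The number of boundary lattice points is Σ gcd(|Δx|,|Δy|) = gcd(7,14) + gcd(6,15) + gcd(1,1) = 7+3+1 = 11.
Pick's theorem gives I = A − B/2 + 1 = 10.5 − 11/2 + 1 = 6, so the closed region contains I + B = 6 + 11 = 17 lattice points.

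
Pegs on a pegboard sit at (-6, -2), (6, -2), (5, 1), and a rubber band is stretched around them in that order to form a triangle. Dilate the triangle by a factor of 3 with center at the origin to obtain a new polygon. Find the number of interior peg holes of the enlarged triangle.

By the shoelace formula, twice the signed area is |[(-6)·(-2) − 6·(-2)] + [6·1 − 5·(-2)] + [5·(-2) − (-6)·1]| = 36, so the area is 18.
Along each edge there are gcd(|Δx|,|Δy|)+1 lattice points, so counting each shared vertex once the boundary has gcd(12,0) + gcd(1,3) + gcd(11,3) = 12+1+1 = 14.
Scaling by 3 multiplies the area by 3² = 9 (so the new area is 162) and multiplies the boundary lattice-point count by 3, giving 42.
By Pick's theorem, the interior count of the dilated polygon is 162 − 42/2 + 1 = 142.

142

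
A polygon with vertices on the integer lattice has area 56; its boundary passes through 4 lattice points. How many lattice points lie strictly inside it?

Pick's theorem A = I + B/2 − 1 rearranges to I = A − B/2 + 1 = 56 − 4/2 + 1 = 55.

55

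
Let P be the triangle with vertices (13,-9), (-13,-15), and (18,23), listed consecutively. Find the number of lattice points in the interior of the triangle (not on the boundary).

400

The shoelace formula gives twice the area as |(13·(-15) − (-13)·(-9)) + ((-13)·23 − 18·(-15)) + (18·(-9) − 13·23)| = 802, so the area is 401.
Along each edge there are gcd(|Δx|,|Δy|)+1 lattice points, so counting each shared vertex once the boundary has gcd(26,6) + gcd(31,38) + gcd(5,32) = 2+1+1 = 4.
By Pick's theorem A = I + B/2 − 1, so I = 401 − 4/2 + 1 = 400.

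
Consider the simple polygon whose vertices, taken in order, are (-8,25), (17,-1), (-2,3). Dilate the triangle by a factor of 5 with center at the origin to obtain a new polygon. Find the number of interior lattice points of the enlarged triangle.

By the shoelace formula, twice the signed area is |((-8)·(-1) − 17·25) + (17·3 − (-2)·(-1)) + ((-2)·25 − (-8)·3)| = 394, so the area is 197.
Summing gcd(|Δx|,|Δy|) over the edges gives the boundary count: gcd(25,26) + gcd(19,4) + gcd(6,22) = 1+1+2 = 4.
Scaling by 5 multiplies the area by 5² = 25 (so the new area is 4925) and multiplies the boundary lattice-point count by 5, giving 20.
By Pick's theorem, the interior count of the dilated polygon is 4925 − 20/2 + 1 = 4916.

4916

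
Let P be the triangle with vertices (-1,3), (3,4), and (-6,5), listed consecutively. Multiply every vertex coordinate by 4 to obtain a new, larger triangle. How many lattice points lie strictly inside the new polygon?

By the shoelace formula, twice the signed area is |[(-1)·4 − 3·3] + [3·5 − (-6)·4] + [(-6)·3 − (-1)·5]| = 13, so the area is 13/2.
Along each edge there are gcd(|Δx|,|Δy|)+1 lattice points, so counting each shared vertex once the boundary has gcd(4,1) + gcd(9,1) + gcd(5,2) = 1+1+1 = 3.
Scaling by 4 multiplies the area by 4² = 16 (so the new area is 104) and multiplies the boundary lattice-point count by 4, giving 12.
By Pick's theorem, the interior count of the dilated polygon is 104 − 12/2 + 1 = 99.

99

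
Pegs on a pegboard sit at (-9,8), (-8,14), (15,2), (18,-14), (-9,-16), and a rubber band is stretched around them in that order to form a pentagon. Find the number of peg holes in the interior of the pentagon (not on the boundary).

Using the shoelace formula, 2A = |[(-9)·14 − (-8)·8] + [(-8)·2 − 15·14] + [15·(-14) − 18·2] + [18·(-16) − (-9)·(-14)] + [(-9)·8 − (-9)·(-16)]| = 1164, so the area is 582.
Summing gcd(|Δx|,|Δy|) over the edges gives the boundary count: gcd(1,6) + gcd(23,12) + gcd(3,16) + gcd(27,2) + gcd(0,24) = 1+1+1+1+24 = 28.
By Pick's theorem A = I + B/2 − 1, so I = 582 − 28/2 + 1 = 569.

569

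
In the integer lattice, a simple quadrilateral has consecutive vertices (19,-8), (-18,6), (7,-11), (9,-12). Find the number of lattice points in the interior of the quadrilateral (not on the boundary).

147

By the shoelace formula, twice the signed area is |[19·6 − (-18)·(-8)] + [(-18)·(-11) − 7·6] + [7·(-12) − 9·(-11)] + [9·(-8) − 19·(-12)]| = 297, so the area is 297/2.
Along each edge there are gcd(|Δx|,|Δy|)+1 lattice points, so counting each shared vertex once the boundary has gcd(37,14) + gcd(25,17) + gcd(2,1) + gcd(10,4) = 1+1+1+2 = 5.
By Pick's theorem A = I + B/2 − 1, so I = 297/2 − 5/2 + 1 = 147.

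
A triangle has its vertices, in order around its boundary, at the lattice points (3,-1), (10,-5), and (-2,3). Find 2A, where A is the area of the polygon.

Using the shoelace formula, 2A = |(3·(-5) − 10·(-1)) + (10·3 − (-2)·(-5)) + ((-2)·(-1) − 3·3)| = 8, so the area is 4.

8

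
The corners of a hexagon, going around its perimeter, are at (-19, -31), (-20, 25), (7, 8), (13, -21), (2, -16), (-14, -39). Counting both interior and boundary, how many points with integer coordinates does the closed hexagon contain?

Using the shoelace formula, 2A = |((-19)·25 − (-20)·(-31)) + ((-20)·8 − 7·25) + (7·(-21) − 13·8) + (13·(-16) − 2·(-21)) + (2·(-39) − (-14)·(-16)) + ((-14)·(-31) − (-19)·(-39))| = 2456, so the area is 1228.
The number of boundary lattice points is Σ gcd(|Δx|,|Δy|) = gcd(1,56) + gcd(27,17) + gcd(6,29) + gcd(11,5) + gcd(16,23) + gcd(5,8) = 1+1+1+1+1+1 = 6.
Pick's theorem gives I = A − B/2 + 1 = 1228 − 6/2 + 1 = 1226, so the closed region contains I + B = 1226 + 6 = 1232 lattice points.

1232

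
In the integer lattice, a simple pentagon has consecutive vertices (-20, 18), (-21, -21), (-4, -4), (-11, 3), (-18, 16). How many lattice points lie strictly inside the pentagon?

The shoelace formula gives twice the area as |((-20)·(-21) − (-21)·18) + ((-21)·(-4) − (-4)·(-21)) + ((-4)·3 − (-11)·(-4)) + ((-11)·16 − (-18)·3) + ((-18)·18 − (-20)·16)| = 616, so the area is 308.
The number of boundary lattice points is Σ gcd(|Δx|,|Δy|) = gcd(1,39) + gcd(17,17) + gcd(7,7) + gcd(7,13) + gcd(2,2) = 1+17+7+1+2 = 28.
Pick's theorem gives I = A − B/2 + 1 = 308 − 28/2 + 1 = 295.

295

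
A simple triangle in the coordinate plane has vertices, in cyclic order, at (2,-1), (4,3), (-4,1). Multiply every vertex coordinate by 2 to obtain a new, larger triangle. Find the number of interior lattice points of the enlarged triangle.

51

By the shoelace formula, twice the signed area is |[2·3 − 4·(-1)] + [4·1 − (-4)·3] + [(-4)·(-1) − 2·1]| = 28, so the area is 14.
Summing gcd(|Δx|,|Δy|) over the edges gives the boundary count: gcd(2,4) + gcd(8,2) + gcd(6,2) = 2+2+2 = 6.
Scaling by 2 multiplies the area by 2² = 4 (so the new area is 56) and multiplies the boundary lattice-point count by 2, giving 12.
By Pick's theorem, the interior count of the dilated polygon is 56 − 12/2 + 1 = 51.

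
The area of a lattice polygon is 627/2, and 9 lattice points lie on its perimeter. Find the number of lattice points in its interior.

Pick's theorem A = I + B/2 − 1 rearranges to I = A − B/2 + 1 = 627/2 − 9/2 + 1 = 310.

310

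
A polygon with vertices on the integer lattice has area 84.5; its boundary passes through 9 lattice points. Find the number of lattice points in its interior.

Pick's theorem A = I + B/2 − 1 rearranges to I = A − B/2 + 1 = 84.5 − 9/2 + 1 = 81.

81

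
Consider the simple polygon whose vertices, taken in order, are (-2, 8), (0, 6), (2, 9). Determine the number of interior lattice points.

The shoelace formula gives twice the area as |[(-2)·6 − 0·8] + [0·9 − 2·6] + [2·8 − (-2)·9]| = 10, so the area is 5.
Along each edge there are gcd(|Δx|,|Δy|)+1 lattice points, so counting each shared vertex once the boundary has gcd(2,2) + gcd(2,3) + gcd(4,1) = 2+1+1 = 4.
Pick's theorem gives I = A − B/2 + 1 = 5 − 4/2 + 1 = 4.

4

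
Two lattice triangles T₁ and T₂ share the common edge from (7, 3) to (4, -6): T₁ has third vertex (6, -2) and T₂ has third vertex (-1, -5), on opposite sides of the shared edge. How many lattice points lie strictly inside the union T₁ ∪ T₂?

The union is the simple quadrilateral with vertices (7, 3), (6, -2), (4, -6), (-1, -5) in order.
Using the shoelace formula, 2A = |[7·(-2) − 6·3] + [6·(-6) − 4·(-2)] + [4·(-5) − (-1)·(-6)] + [(-1)·3 − 7·(-5)]| = 54, so the area is 27.
The number of boundary lattice points is Σ gcd(|Δx|,|Δy|) = gcd(1,5) + gcd(2,4) + gcd(5,1) + gcd(8,8) = 1+2+1+8 = 12.
By Pick's theorem I = A − B/2 + 1 = 27 − 12/2 + 1 = 22.

22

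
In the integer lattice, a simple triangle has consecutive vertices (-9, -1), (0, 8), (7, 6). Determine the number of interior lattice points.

36

Using the shoelace formula, 2A = |((-9)·8 − 0·(-1)) + (0·6 − 7·8) + (7·(-1) − (-9)·6)| = 81, so the area is 81/2.
The number of boundary lattice points is Σ gcd(|Δx|,|Δy|) = gcd(9,9) + gcd(7,2) + gcd(16,7) = 9+1+1 = 11.
Pick's theorem gives I = A − B/2 + 1 = 81/2 − 11/2 + 1 = 36.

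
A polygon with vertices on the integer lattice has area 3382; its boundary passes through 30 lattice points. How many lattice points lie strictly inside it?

From Pick's theorem, I = A − B/2 + 1 = 3382 − 30/2 + 1 = 3368.

3368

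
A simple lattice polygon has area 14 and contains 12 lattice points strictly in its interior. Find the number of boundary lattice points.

6

Pick's theorem gives A = I + B/2 − 1, so B = 2(A − I + 1) = 2(14 − 12 + 1) = 6.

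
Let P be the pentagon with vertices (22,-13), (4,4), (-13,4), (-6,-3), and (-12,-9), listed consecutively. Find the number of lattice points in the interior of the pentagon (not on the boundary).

306

Using the shoelace formula, 2A = |[22·4 − 4·(-13)] + [4·4 − (-13)·4] + [(-13)·(-3) − (-6)·4] + [(-6)·(-9) − (-12)·(-3)] + [(-12)·(-13) − 22·(-9)]| = 643, so the area is 321.5.
Along each edge there are gcd(|Δx|,|Δy|)+1 lattice points, so counting each shared vertex once the boundary has gcd(18,17) + gcd(17,0) + gcd(7,7) + gcd(6,6) + gcd(34,4) = 1+17+7+6+2 = 33.
By Pick's theorem A = I + B/2 − 1, so I = 321.5 − 33/2 + 1 = 306.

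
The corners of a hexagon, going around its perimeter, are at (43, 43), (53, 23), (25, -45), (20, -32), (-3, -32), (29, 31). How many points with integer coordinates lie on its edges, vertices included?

Summing gcd(|Δx|,|Δy|) over the edges gives the boundary count: gcd(10,20) + gcd(28,68) + gcd(5,13) + gcd(23,0) + gcd(32,63) + gcd(14,12) = 10+4+1+23+1+2 = 41.

41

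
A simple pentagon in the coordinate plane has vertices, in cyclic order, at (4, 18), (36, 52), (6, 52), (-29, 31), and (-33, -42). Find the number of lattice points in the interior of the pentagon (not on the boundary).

The shoelace formula gives twice the area as |[4·52 − 36·18] + [36·52 − 6·52] + [6·31 − (-29)·52] + [(-29)·(-42) − (-33)·31] + [(-33)·18 − 4·(-42)]| = 4629, so the area is 4629/2.
Summing gcd(|Δx|,|Δy|) over the edges gives the boundary count: gcd(32,34) + gcd(30,0) + gcd(35,21) + gcd(4,73) + gcd(37,60) = 2+30+7+1+1 = 41.
By Pick's theorem A = I + B/2 − 1, so I = 4629/2 − 41/2 + 1 = 2295.

2295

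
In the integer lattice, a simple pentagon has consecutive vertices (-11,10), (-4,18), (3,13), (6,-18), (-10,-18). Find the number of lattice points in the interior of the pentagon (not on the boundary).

482

Using the shoelace formula, 2A = |[(-11)·18 − (-4)·10] + [(-4)·13 − 3·18] + [3·(-18) − 6·13] + [6·(-18) − (-10)·(-18)] + [(-10)·10 − (-11)·(-18)]| = 982, so the area is 491.
Along each edge there are gcd(|Δx|,|Δy|)+1 lattice points, so counting each shared vertex once the boundary has gcd(7,8) + gcd(7,5) + gcd(3,31) + gcd(16,0) + gcd(1,28) = 1+1+1+16+1 = 20.
Pick's theorem gives I = A − B/2 + 1 = 491 − 20/2 + 1 = 482.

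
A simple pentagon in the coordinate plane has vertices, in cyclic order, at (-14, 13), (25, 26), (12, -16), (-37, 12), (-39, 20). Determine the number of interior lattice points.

1163

Using the shoelace formula, 2A = |((-14)·26 − 25·13) + (25·(-16) − 12·26) + (12·12 − (-37)·(-16)) + ((-37)·20 − (-39)·12) + ((-39)·13 − (-14)·20)| = 2348, so the area is 1174.
Summing gcd(|Δx|,|Δy|) over the edges gives the boundary count: gcd(39,13) + gcd(13,42) + gcd(49,28) + gcd(2,8) + gcd(25,7) = 13+1+7+2+1 = 24.
By Pick's theorem A = I + B/2 − 1, so I = 1174 − 24/2 + 1 = 1163.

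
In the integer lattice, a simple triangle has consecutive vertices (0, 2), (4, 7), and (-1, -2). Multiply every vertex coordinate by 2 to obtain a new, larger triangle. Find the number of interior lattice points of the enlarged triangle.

20

The shoelace formula gives twice the area as |[0·7 − 4·2] + [4·(-2) − (-1)·7] + [(-1)·2 − 0·(-2)]| = 11, so the area is 5.5.
Along each edge there are gcd(|Δx|,|Δy|)+1 lattice points, so counting each shared vertex once the boundary has gcd(4,5) + gcd(5,9) + gcd(1,4) = 1+1+1 = 3.
Scaling by 2 multiplies the area by 2² = 4 (so the new area is 22) and multiplies the boundary lattice-point count by 2, giving 6.
By Pick's theorem, the interior count of the dilated polygon is 22 − 6/2 + 1 = 20.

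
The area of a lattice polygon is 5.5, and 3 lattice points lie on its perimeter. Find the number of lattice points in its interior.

5

Pick's theorem A = I + B/2 − 1 rearranges to I = A − B/2 + 1 = 5.5 − 3/2 + 1 = 5.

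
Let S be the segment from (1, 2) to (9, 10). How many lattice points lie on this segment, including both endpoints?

9

The number of lattice points on a segment between lattice points is gcd(|Δx|,|Δy|) + 1 = gcd(8,8) + 1 = 8 + 1 = 9.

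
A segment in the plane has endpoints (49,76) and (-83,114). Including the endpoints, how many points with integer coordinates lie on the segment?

The number of lattice points on a segment between lattice points is gcd(|Δx|,|Δy|) + 1 = gcd(132,38) + 1 = 2 + 1 = 3.

3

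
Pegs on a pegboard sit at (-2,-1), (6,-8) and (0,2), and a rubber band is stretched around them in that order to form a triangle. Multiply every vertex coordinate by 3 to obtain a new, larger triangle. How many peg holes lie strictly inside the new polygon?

166

By the shoelace formula, twice the signed area is |((-2)·(-8) − 6·(-1)) + (6·2 − 0·(-8)) + (0·(-1) − (-2)·2)| = 38, so the area is 19.
Summing gcd(|Δx|,|Δy|) over the edges gives the boundary count: gcd(8,7) + gcd(6,10) + gcd(2,3) = 1+2+1 = 4.
Scaling by 3 multiplies the area by 3² = 9 (so the new area is 171) and multiplies the boundary lattice-point count by 3, giving 12.
By Pick's theorem, the interior count of the dilated polygon is 171 − 12/2 + 1 = 166.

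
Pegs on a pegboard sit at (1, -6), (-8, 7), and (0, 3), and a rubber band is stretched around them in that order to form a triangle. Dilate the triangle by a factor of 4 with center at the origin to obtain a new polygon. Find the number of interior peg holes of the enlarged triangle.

By the shoelace formula, twice the signed area is |(1·7 − (-8)·(-6)) + ((-8)·3 − 0·7) + (0·(-6) − 1·3)| = 68, so the area is 34.
Summing gcd(|Δx|,|Δy|) over the edges gives the boundary count: gcd(9,13) + gcd(8,4) + gcd(1,9) = 1+4+1 = 6.
Scaling by 4 multiplies the area by 4² = 16 (so the new area is 544) and multiplies the boundary lattice-point count by 4, giving 24.
By Pick's theorem, the interior count of the dilated polygon is 544 − 24/2 + 1 = 533.

533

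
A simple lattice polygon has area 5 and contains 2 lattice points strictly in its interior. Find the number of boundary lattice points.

8

Pick's theorem gives A = I + B/2 − 1, so B = 2(A − I + 1) = 2(5 − 2 + 1) = 8.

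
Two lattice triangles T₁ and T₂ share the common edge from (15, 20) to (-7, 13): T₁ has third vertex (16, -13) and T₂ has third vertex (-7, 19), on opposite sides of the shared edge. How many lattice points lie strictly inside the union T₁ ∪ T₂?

The union is the simple quadrilateral with vertices (15, 20), (16, -13), (-7, 13), (-7, 19) in order.
By the shoelace formula, twice the signed area is |[15·(-13) − 16·20] + [16·13 − (-7)·(-13)] + [(-7)·19 − (-7)·13] + [(-7)·20 − 15·19]| = 865, so the area is 432.5.
Summing gcd(|Δx|,|Δy|) over the edges gives the boundary count: gcd(1,33) + gcd(23,26) + gcd(0,6) + gcd(22,1) = 1+1+6+1 = 9.
By Pick's theorem I = A − B/2 + 1 = 432.5 − 9/2 + 1 = 429.

429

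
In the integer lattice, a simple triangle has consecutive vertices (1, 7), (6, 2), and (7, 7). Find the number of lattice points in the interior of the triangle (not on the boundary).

The shoelace formula gives twice the area as |(1·2 − 6·7) + (6·7 − 7·2) + (7·7 − 1·7)| = 30, so the area is 15.
Summing gcd(|Δx|,|Δy|) over the edges gives the boundary count: gcd(5,5) + gcd(1,5) + gcd(6,0) = 5+1+6 = 12.
By Pick's theorem A = I + B/2 − 1, so I = 15 − 12/2 + 1 = 10.

10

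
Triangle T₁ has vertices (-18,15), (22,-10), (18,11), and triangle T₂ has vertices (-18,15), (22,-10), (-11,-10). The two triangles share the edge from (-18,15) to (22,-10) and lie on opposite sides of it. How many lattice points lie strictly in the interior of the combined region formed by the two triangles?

The union is the simple quadrilateral with vertices (-18,15), (18,11), (22,-10), (-11,-10) in order.
Using the shoelace formula, 2A = |[(-18)·11 − 18·15] + [18·(-10) − 22·11] + [22·(-10) − (-11)·(-10)] + [(-11)·15 − (-18)·(-10)]| = 1565, so the area is 782.5.
Summing gcd(|Δx|,|Δy|) over the edges gives the boundary count: gcd(36,4) + gcd(4,21) + gcd(33,0) + gcd(7,25) = 4+1+33+1 = 39.
By Pick's theorem I = A − B/2 + 1 = 782.5 − 39/2 + 1 = 764.

764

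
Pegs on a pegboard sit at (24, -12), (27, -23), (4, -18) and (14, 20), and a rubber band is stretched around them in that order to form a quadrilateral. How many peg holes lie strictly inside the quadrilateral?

467

Using the shoelace formula, 2A = |(24·(-23) − 27·(-12)) + (27·(-18) − 4·(-23)) + (4·20 − 14·(-18)) + (14·(-12) − 24·20)| = 938, so the area is 469.
Along each edge there are gcd(|Δx|,|Δy|)+1 lattice points, so counting each shared vertex once the boundary has gcd(3,11) + gcd(23,5) + gcd(10,38) + gcd(10,32) = 1+1+2+2 = 6.
By Pick's theorem A = I + B/2 − 1, so I = 469 − 6/2 + 1 = 467.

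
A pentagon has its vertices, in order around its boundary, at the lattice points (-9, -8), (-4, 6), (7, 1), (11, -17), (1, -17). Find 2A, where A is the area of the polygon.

The shoelace formula gives twice the area as |[(-9)·6 − (-4)·(-8)] + [(-4)·1 − 7·6] + [7·(-17) − 11·1] + [11·(-17) − 1·(-17)] + [1·(-8) − (-9)·(-17)]| = 593, so the area is 296.5.

593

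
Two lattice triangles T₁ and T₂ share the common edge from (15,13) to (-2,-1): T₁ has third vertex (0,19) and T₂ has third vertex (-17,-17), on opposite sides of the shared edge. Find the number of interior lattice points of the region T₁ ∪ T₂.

184

The union is the simple quadrilateral with vertices (15,13), (0,19), (-2,-1), (-17,-17) in order.
By the shoelace formula, twice the signed area is |(15·19 − 0·13) + (0·(-1) − (-2)·19) + ((-2)·(-17) − (-17)·(-1)) + ((-17)·13 − 15·(-17))| = 374, so the area is 187.
Summing gcd(|Δx|,|Δy|) over the edges gives the boundary count: gcd(15,6) + gcd(2,20) + gcd(15,16) + gcd(32,30) = 3+2+1+2 = 8.
By Pick's theorem I = A − B/2 + 1 = 187 − 8/2 + 1 = 184.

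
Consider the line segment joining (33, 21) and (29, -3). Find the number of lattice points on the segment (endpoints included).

The number of lattice points on a segment between lattice points is gcd(|Δx|,|Δy|) + 1 = gcd(4,24) + 1 = 4 + 1 = 5.

5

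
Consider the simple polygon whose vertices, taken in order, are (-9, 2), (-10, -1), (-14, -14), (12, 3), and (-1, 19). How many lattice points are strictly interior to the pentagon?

339

The shoelace formula gives twice the area as |[(-9)·(-1) − (-10)·2] + [(-10)·(-14) − (-14)·(-1)] + [(-14)·3 − 12·(-14)] + [12·19 − (-1)·3] + [(-1)·2 − (-9)·19]| = 681, so the area is 340.5.
The number of boundary lattice points is Σ gcd(|Δx|,|Δy|) = gcd(1,3) + gcd(4,13) + gcd(26,17) + gcd(13,16) + gcd(8,17) = 1+1+1+1+1 = 5.
By Pick's theorem A = I + B/2 − 1, so I = 340.5 − 5/2 + 1 = 339.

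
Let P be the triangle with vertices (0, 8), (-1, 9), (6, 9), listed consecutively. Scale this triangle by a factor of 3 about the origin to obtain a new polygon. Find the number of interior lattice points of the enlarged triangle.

19

The shoelace formula gives twice the area as |[0·9 − (-1)·8] + [(-1)·9 − 6·9] + [6·8 − 0·9]| = 7, so the area is 3.5.
The number of boundary lattice points is Σ gcd(|Δx|,|Δy|) = gcd(1,1) + gcd(7,0) + gcd(6,1) = 1+7+1 = 9.
Scaling by 3 multiplies the area by 3² = 9 (so the new area is 63/2) and multiplies the boundary lattice-point count by 3, giving 27.
By Pick's theorem, the interior count of the dilated polygon is 63/2 − 27/2 + 1 = 19.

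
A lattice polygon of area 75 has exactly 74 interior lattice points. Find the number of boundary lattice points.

Pick's theorem gives A = I + B/2 − 1, so B = 2(A − I + 1) = 2(75 − 74 + 1) = 4.

4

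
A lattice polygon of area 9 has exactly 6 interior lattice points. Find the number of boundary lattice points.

8

Pick's theorem gives A = I + B/2 − 1, so B = 2(A − I + 1) = 2(9 − 6 + 1) = 8.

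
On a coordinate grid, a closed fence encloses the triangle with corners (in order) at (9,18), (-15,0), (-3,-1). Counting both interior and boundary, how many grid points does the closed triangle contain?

By the shoelace formula, twice the signed area is |[9·0 − (-15)·18] + [(-15)·(-1) − (-3)·0] + [(-3)·18 − 9·(-1)]| = 240, so the area is 120.
Along each edge there are gcd(|Δx|,|Δy|)+1 lattice points, so counting each shared vertex once the boundary has gcd(24,18) + gcd(12,1) + gcd(12,19) = 6+1+1 = 8.
Pick's theorem gives I = A − B/2 + 1 = 120 − 8/2 + 1 = 117, so the closed region contains I + B = 117 + 8 = 125 lattice points.

125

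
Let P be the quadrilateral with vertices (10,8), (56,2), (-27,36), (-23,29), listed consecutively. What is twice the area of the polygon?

1213

Using the shoelace formula, 2A = |[10·2 − 56·8] + [56·36 − (-27)·2] + [(-27)·29 − (-23)·36] + [(-23)·8 − 10·29]| = 1213, so the area is 606.5.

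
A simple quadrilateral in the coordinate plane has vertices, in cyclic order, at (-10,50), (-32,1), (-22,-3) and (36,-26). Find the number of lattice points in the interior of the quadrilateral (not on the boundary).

1962

Using the shoelace formula, 2A = |[(-10)·1 − (-32)·50] + [(-32)·(-3) − (-22)·1] + [(-22)·(-26) − 36·(-3)] + [36·50 − (-10)·(-26)]| = 3928, so the area is 1964.
Summing gcd(|Δx|,|Δy|) over the edges gives the boundary count: gcd(22,49) + gcd(10,4) + gcd(58,23) + gcd(46,76) = 1+2+1+2 = 6.
Pick's theorem gives I = A − B/2 + 1 = 1964 − 6/2 + 1 = 1962.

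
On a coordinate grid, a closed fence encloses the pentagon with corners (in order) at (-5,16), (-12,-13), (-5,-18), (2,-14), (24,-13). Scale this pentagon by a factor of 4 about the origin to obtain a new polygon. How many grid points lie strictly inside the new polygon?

9079

Using the shoelace formula, 2A = |((-5)·(-13) − (-12)·16) + ((-12)·(-18) − (-5)·(-13)) + ((-5)·(-14) − 2·(-18)) + (2·(-13) − 24·(-14)) + (24·16 − (-5)·(-13))| = 1143, so the area is 1143/2.
Along each edge there are gcd(|Δx|,|Δy|)+1 lattice points, so counting each shared vertex once the boundary has gcd(7,29) + gcd(7,5) + gcd(7,4) + gcd(22,1) + gcd(29,29) = 1+1+1+1+29 = 33.
Scaling by 4 multiplies the area by 4² = 16 (so the new area is 9144) and multiplies the boundary lattice-point count by 4, giving 132.
By Pick's theorem, the interior count of the dilated polygon is 9144 − 132/2 + 1 = 9079.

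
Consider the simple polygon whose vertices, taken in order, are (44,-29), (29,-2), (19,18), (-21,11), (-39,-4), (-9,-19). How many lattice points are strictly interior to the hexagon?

The shoelace formula gives twice the area as |[44·(-2) − 29·(-29)] + [29·18 − 19·(-2)] + [19·11 − (-21)·18] + [(-21)·(-4) − (-39)·11] + [(-39)·(-19) − (-9)·(-4)] + [(-9)·(-29) − 44·(-19)]| = 4215, so the area is 2107.5.
Summing gcd(|Δx|,|Δy|) over the edges gives the boundary count: gcd(15,27) + gcd(10,20) + gcd(40,7) + gcd(18,15) + gcd(30,15) + gcd(53,10) = 3+10+1+3+15+1 = 33.
By Pick's theorem A = I + B/2 − 1, so I = 2107.5 − 33/2 + 1 = 2092.

2092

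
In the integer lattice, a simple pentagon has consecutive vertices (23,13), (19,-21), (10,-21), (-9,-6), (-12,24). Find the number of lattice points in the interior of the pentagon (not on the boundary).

1075

Using the shoelace formula, 2A = |(23·(-21) − 19·13) + (19·(-21) − 10·(-21)) + (10·(-6) − (-9)·(-21)) + ((-9)·24 − (-12)·(-6)) + ((-12)·13 − 23·24)| = 2164, so the area is 1082.
Along each edge there are gcd(|Δx|,|Δy|)+1 lattice points, so counting each shared vertex once the boundary has gcd(4,34) + gcd(9,0) + gcd(19,15) + gcd(3,30) + gcd(35,11) = 2+9+1+3+1 = 16.
Pick's theorem gives I = A − B/2 + 1 = 1082 − 16/2 + 1 = 1075.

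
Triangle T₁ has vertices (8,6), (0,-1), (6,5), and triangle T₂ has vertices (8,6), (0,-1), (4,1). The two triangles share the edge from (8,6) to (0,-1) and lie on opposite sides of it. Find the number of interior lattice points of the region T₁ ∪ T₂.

The union is the simple quadrilateral with vertices (8,6), (6,5), (0,-1), (4,1) in order.
The shoelace formula gives twice the area as |[8·5 − 6·6] + [6·(-1) − 0·5] + [0·1 − 4·(-1)] + [4·6 − 8·1]| = 18, so the area is 9.
Summing gcd(|Δx|,|Δy|) over the edges gives the boundary count: gcd(2,1) + gcd(6,6) + gcd(4,2) + gcd(4,5) = 1+6+2+1 = 10.
By Pick's theorem I = A − B/2 + 1 = 9 − 10/2 + 1 = 5.

5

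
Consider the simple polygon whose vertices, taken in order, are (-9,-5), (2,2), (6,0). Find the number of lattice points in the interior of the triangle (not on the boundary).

By the shoelace formula, twice the signed area is |[(-9)·2 − 2·(-5)] + [2·0 − 6·2] + [6·(-5) − (-9)·0]| = 50, so the area is 25.
Along each edge there are gcd(|Δx|,|Δy|)+1 lattice points, so counting each shared vertex once the boundary has gcd(11,7) + gcd(4,2) + gcd(15,5) = 1+2+5 = 8.
By Pick's theorem A = I + B/2 − 1, so I = 25 − 8/2 + 1 = 22.

22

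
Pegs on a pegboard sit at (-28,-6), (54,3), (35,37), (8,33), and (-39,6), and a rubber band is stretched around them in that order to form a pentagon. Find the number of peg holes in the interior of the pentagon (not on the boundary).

2363

The shoelace formula gives twice the area as |((-28)·3 − 54·(-6)) + (54·37 − 35·3) + (35·33 − 8·37) + (8·6 − (-39)·33) + ((-39)·(-6) − (-28)·6)| = 4729, so the area is 4729/2.
Along each edge there are gcd(|Δx|,|Δy|)+1 lattice points, so counting each shared vertex once the boundary has gcd(82,9) + gcd(19,34) + gcd(27,4) + gcd(47,27) + gcd(11,12) = 1+1+1+1+1 = 5.
By Pick's theorem A = I + B/2 − 1, so I = 4729/2 − 5/2 + 1 = 2363.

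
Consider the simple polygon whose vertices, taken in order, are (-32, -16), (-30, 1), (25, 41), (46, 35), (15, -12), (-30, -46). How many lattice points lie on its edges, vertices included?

Along each edge there are gcd(|Δx|,|Δy|)+1 lattice points, so counting each shared vertex once the boundary has gcd(2,17) + gcd(55,40) + gcd(21,6) + gcd(31,47) + gcd(45,34) + gcd(2,30) = 1+5+3+1+1+2 = 13.

13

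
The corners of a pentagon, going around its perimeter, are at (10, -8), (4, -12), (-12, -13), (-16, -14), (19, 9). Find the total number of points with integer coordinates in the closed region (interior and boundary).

By the shoelace formula, twice the signed area is |(10·(-12) − 4·(-8)) + (4·(-13) − (-12)·(-12)) + ((-12)·(-14) − (-16)·(-13)) + ((-16)·9 − 19·(-14)) + (19·(-8) − 10·9)| = 444, so the area is 222.
The number of boundary lattice points is Σ gcd(|Δx|,|Δy|) = gcd(6,4) + gcd(16,1) + gcd(4,1) + gcd(35,23) + gcd(9,17) = 2+1+1+1+1 = 6.
Pick's theorem gives I = A − B/2 + 1 = 222 − 6/2 + 1 = 220, so the closed region contains I + B = 220 + 6 = 226 lattice points.

226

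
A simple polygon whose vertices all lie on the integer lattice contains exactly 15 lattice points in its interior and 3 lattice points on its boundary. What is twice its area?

31

By Pick's theorem, A = I + B/2 − 1 = 15 + 3/2 − 1 = 31/2.
Hence 2A = 31.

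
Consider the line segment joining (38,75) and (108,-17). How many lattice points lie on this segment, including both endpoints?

The number of lattice points on a segment between lattice points is gcd(|Δx|,|Δy|) + 1 = gcd(70,92) + 1 = 2 + 1 = 3.

3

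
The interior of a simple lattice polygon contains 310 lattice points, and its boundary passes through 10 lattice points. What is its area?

By Pick's theorem, A = I + B/2 − 1 = 310 + 10/2 − 1 = 314.

314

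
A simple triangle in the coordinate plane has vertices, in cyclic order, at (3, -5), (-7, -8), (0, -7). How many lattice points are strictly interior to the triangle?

5

Using the shoelace formula, 2A = |(3·(-8) − (-7)·(-5)) + ((-7)·(-7) − 0·(-8)) + (0·(-5) − 3·(-7))| = 11, so the area is 11/2.
Along each edge there are gcd(|Δx|,|Δy|)+1 lattice points, so counting each shared vertex once the boundary has gcd(10,3) + gcd(7,1) + gcd(3,2) = 1+1+1 = 3.
By Pick's theorem A = I + B/2 − 1, so I = 11/2 − 3/2 + 1 = 5.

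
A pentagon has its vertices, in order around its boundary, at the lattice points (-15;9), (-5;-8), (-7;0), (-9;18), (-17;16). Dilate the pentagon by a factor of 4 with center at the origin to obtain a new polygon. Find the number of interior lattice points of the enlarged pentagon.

1841

By the shoelace formula, twice the signed area is |[(-15)·(-8) − (-5)·9] + [(-5)·0 − (-7)·(-8)] + [(-7)·18 − (-9)·0] + [(-9)·16 − (-17)·18] + [(-17)·9 − (-15)·16]| = 232, so the area is 116.
Summing gcd(|Δx|,|Δy|) over the edges gives the boundary count: gcd(10,17) + gcd(2,8) + gcd(2,18) + gcd(8,2) + gcd(2,7) = 1+2+2+2+1 = 8.
Scaling by 4 multiplies the area by 4² = 16 (so the new area is 1856) and multiplies the boundary lattice-point count by 4, giving 32.
By Pick's theorem, the interior count of the dilated polygon is 1856 − 32/2 + 1 = 1841.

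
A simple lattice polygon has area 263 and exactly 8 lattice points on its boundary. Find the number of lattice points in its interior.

260

From Pick's theorem, I = A − B/2 + 1 = 263 − 8/2 + 1 = 260.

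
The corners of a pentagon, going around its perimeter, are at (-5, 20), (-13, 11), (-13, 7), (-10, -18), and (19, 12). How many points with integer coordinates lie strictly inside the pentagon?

Using the shoelace formula, 2A = |((-5)·11 − (-13)·20) + ((-13)·7 − (-13)·11) + ((-13)·(-18) − (-10)·7) + ((-10)·12 − 19·(-18)) + (19·20 − (-5)·12)| = 1223, so the area is 611.5.
Along each edge there are gcd(|Δx|,|Δy|)+1 lattice points, so counting each shared vertex once the boundary has gcd(8,9) + gcd(0,4) + gcd(3,25) + gcd(29,30) + gcd(24,8) = 1+4+1+1+8 = 15.
By Pick's theorem A = I + B/2 − 1, so I = 611.5 − 15/2 + 1 = 605.

605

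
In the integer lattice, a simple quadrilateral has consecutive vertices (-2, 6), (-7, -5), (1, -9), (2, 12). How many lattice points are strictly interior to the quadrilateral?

By the shoelace formula, twice the signed area is |((-2)·(-5) − (-7)·6) + ((-7)·(-9) − 1·(-5)) + (1·12 − 2·(-9)) + (2·6 − (-2)·12)| = 186, so the area is 93.
The number of boundary lattice points is Σ gcd(|Δx|,|Δy|) = gcd(5,11) + gcd(8,4) + gcd(1,21) + gcd(4,6) = 1+4+1+2 = 8.
By Pick's theorem A = I + B/2 − 1, so I = 93 − 8/2 + 1 = 90.

90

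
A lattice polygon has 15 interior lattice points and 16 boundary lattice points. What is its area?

22

Pick's theorem states A = I + B/2 − 1, so A = 15 + 16/2 − 1 = 22.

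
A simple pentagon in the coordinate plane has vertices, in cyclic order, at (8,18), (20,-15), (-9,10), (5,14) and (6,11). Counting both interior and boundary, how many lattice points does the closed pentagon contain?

Using the shoelace formula, 2A = |(8·(-15) − 20·18) + (20·10 − (-9)·(-15)) + ((-9)·14 − 5·10) + (5·11 − 6·14) + (6·18 − 8·11)| = 600, so the area is 300.
Summing gcd(|Δx|,|Δy|) over the edges gives the boundary count: gcd(12,33) + gcd(29,25) + gcd(14,4) + gcd(1,3) + gcd(2,7) = 3+1+2+1+1 = 8.
Pick's theorem gives I = A − B/2 + 1 = 300 − 8/2 + 1 = 297, so the closed region contains I + B = 297 + 8 = 305 lattice points.

305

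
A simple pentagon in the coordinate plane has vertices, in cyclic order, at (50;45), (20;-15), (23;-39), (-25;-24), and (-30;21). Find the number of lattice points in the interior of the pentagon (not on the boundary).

3605

Using the shoelace formula, 2A = |(50·(-15) − 20·45) + (20·(-39) − 23·(-15)) + (23·(-24) − (-25)·(-39)) + ((-25)·21 − (-30)·(-24)) + ((-30)·45 − 50·21)| = 7257, so the area is 3628.5.
The number of boundary lattice points is Σ gcd(|Δx|,|Δy|) = gcd(30,60) + gcd(3,24) + gcd(48,15) + gcd(5,45) + gcd(80,24) = 30+3+3+5+8 = 49.
By Pick's theorem A = I + B/2 − 1, so I = 3628.5 − 49/2 + 1 = 3605.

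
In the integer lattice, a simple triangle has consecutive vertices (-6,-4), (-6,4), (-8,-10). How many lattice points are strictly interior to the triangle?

By the shoelace formula, twice the signed area is |((-6)·4 − (-6)·(-4)) + ((-6)·(-10) − (-8)·4) + ((-8)·(-4) − (-6)·(-10))| = 16, so the area is 8.
Summing gcd(|Δx|,|Δy|) over the edges gives the boundary count: gcd(0,8) + gcd(2,14) + gcd(2,6) = 8+2+2 = 12.
By Pick's theorem A = I + B/2 − 1, so I = 8 − 12/2 + 1 = 3.

3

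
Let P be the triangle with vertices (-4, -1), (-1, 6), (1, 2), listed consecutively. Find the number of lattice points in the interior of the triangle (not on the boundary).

12

The shoelace formula gives twice the area as |((-4)·6 − (-1)·(-1)) + ((-1)·2 − 1·6) + (1·(-1) − (-4)·2)| = 26, so the area is 13.
Summing gcd(|Δx|,|Δy|) over the edges gives the boundary count: gcd(3,7) + gcd(2,4) + gcd(5,3) = 1+2+1 = 4.
By Pick's theorem A = I + B/2 − 1, so I = 13 − 4/2 + 1 = 12.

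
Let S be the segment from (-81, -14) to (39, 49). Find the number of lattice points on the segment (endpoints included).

The number of lattice points on a segment between lattice points is gcd(|Δx|,|Δy|) + 1 = gcd(120,63) + 1 = 3 + 1 = 4.

4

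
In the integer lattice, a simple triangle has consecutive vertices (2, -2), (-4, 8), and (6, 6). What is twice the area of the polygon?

The shoelace formula gives twice the area as |[2·8 − (-4)·(-2)] + [(-4)·6 − 6·8] + [6·(-2) − 2·6]| = 88, so the area is 44.

88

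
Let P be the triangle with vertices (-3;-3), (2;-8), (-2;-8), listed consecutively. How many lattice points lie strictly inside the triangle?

6

The shoelace formula gives twice the area as |[(-3)·(-8) − 2·(-3)] + [2·(-8) − (-2)·(-8)] + [(-2)·(-3) − (-3)·(-8)]| = 20, so the area is 10.
Along each edge there are gcd(|Δx|,|Δy|)+1 lattice points, so counting each shared vertex once the boundary has gcd(5,5) + gcd(4,0) + gcd(1,5) = 5+4+1 = 10.
By Pick's theorem A = I + B/2 − 1, so I = 10 − 10/2 + 1 = 6.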